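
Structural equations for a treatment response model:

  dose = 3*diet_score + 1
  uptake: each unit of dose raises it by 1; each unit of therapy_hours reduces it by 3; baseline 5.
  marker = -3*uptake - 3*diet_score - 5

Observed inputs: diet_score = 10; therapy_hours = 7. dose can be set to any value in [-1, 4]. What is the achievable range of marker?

1 to 16

Intervening on dose fixes its value directly, overriding its dependence on diet_score.
Substituting into the uptake equation gives uptake = dose - 16.
So marker = -3*dose + 13.
Linear in dose, so extremes are at the endpoints: dose = -1 gives marker = 16; dose = 4 gives marker = 1.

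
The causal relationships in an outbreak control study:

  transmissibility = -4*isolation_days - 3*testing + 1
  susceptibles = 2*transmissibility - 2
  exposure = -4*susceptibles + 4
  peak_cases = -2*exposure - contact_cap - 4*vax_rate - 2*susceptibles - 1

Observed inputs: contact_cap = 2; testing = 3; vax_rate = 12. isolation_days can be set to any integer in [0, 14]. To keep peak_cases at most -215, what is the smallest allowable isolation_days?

isolation_days = 1

Substituting into the transmissibility equation gives transmissibility = -4*isolation_days - 8.
Substituting into the susceptibles equation gives susceptibles = -8*isolation_days - 18.
Substituting into the exposure equation gives exposure = 32*isolation_days + 76.
Substituting into the peak_cases equation gives peak_cases = -48*isolation_days - 167.
Require -48*isolation_days - 167 ≤ -215, so isolation_days ≥ 1.
The smallest integer in [0, 14] satisfying this is 1.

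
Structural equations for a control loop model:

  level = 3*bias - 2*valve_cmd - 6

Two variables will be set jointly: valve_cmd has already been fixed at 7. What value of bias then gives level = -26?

bias = -2

With valve_cmd held at 7:
Substituting into the level equation gives level = 3*bias - 20.
Solve 3*bias - 20 = -26: bias = (-26 + 20) / 3 = -2.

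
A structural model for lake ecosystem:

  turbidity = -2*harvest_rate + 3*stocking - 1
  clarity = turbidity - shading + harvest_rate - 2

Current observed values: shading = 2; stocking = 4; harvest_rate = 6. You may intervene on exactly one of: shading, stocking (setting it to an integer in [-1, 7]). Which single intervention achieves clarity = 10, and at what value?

set stocking = 7

Intervening on shading: clarity = -shading + 3. Reaching 10 requires shading = -7, outside [-1, 7].
Intervening on stocking: with other inputs at their observed values, clarity = 3*stocking - 11. Solving for 10 gives stocking = 7, within [-1, 7].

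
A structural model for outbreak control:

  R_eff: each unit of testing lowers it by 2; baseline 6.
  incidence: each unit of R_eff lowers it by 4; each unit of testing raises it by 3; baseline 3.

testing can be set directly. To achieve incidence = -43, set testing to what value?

Substituting into the incidence equation gives incidence = 11*testing - 21.
Solve 11*testing - 21 = -43: testing = (-43 + 21) / 11 = -2.

testing = -2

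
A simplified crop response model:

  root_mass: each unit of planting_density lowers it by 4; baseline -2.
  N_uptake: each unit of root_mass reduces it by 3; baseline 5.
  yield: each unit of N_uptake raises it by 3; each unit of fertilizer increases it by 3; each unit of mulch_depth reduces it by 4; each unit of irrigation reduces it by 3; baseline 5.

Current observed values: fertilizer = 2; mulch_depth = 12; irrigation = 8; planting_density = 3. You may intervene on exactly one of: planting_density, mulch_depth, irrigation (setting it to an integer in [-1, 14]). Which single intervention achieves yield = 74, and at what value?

Intervening on planting_density: yield = 36*planting_density - 28. Reaching 74 requires planting_density = 17/6, not an integer.
Intervening on mulch_depth: yield = -4*mulch_depth + 128. Reaching 74 requires mulch_depth = 27/2, not an integer.
Intervening on irrigation: with other inputs at their observed values, yield = -3*irrigation + 104. Solving for 74 gives irrigation = 10, within [-1, 14].

set irrigation = 10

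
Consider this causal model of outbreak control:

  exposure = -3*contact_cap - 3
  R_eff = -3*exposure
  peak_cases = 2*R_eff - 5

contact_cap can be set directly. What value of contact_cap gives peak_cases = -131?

contact_cap = -8

Substituting into the R_eff equation gives R_eff = 9*contact_cap + 9.
Substituting into the peak_cases equation gives peak_cases = 18*contact_cap + 13.
Solve 18*contact_cap + 13 = -131: contact_cap = (-131 - 13) / 18 = -8.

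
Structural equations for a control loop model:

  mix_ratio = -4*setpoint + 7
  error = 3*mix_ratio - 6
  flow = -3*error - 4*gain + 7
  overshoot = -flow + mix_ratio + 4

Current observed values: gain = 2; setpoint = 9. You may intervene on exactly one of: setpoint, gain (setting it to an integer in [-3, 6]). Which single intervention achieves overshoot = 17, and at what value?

Intervening on setpoint: with other inputs at their observed values, overshoot = -40*setpoint + 57. Solving for 17 gives setpoint = 1, within [-3, 6].
Intervening on gain: overshoot = 4*gain - 311. Reaching 17 requires gain = 82, outside [-3, 6].

set setpoint = 1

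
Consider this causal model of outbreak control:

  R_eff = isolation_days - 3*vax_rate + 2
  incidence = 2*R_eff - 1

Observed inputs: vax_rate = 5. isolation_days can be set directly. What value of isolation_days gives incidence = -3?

isolation_days = 12

Substituting into the R_eff equation gives R_eff = isolation_days - 13.
Substituting into the incidence equation gives incidence = 2*isolation_days - 27.
Solve 2*isolation_days - 27 = -3: isolation_days = (-3 + 27) / 2 = 12.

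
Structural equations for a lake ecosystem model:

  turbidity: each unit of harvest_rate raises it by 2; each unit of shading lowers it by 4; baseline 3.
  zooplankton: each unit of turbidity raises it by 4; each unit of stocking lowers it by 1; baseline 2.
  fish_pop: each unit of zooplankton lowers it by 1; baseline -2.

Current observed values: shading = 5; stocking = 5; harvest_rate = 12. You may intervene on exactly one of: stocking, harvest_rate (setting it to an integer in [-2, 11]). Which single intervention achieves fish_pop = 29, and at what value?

Intervening on stocking: fish_pop = stocking - 32. Reaching 29 requires stocking = 61, outside [-2, 11].
Intervening on harvest_rate: with other inputs at their observed values, fish_pop = -8*harvest_rate + 69. Solving for 29 gives harvest_rate = 5, within [-2, 11].

set harvest_rate = 5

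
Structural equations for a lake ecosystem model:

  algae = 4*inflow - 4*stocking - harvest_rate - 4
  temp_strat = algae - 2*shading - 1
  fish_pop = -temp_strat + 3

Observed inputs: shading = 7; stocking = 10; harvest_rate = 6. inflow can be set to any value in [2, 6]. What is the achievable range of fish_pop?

Substituting into the algae equation gives algae = 4*inflow - 50.
Substituting into the temp_strat equation gives temp_strat = 4*inflow - 65.
So fish_pop = -4*inflow + 68.
Linear in inflow, so extremes are at the endpoints: inflow = 2 gives fish_pop = 60; inflow = 6 gives fish_pop = 44.

44 to 60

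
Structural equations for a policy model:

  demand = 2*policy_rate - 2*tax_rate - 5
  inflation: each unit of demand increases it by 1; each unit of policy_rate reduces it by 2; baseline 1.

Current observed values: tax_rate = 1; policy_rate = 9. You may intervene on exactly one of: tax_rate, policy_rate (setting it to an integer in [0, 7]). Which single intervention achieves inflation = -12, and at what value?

set tax_rate = 4

Intervening on tax_rate: with other inputs at their observed values, inflation = -2*tax_rate - 4. Solving for -12 gives tax_rate = 4, within [0, 7].
Intervening on policy_rate: the paths from policy_rate to inflation cancel (net effect zero), leaving inflation = -6; -12 is unreachable this way.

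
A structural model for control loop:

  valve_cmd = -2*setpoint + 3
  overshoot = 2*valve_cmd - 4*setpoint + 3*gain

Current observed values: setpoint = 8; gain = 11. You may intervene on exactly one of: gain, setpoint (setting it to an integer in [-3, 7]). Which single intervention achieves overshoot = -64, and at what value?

set gain = -2

Intervening on gain: with other inputs at their observed values, overshoot = 3*gain - 58. Solving for -64 gives gain = -2, within [-3, 7].
Intervening on setpoint: overshoot = -8*setpoint + 39. Reaching -64 requires setpoint = 103/8, not an integer.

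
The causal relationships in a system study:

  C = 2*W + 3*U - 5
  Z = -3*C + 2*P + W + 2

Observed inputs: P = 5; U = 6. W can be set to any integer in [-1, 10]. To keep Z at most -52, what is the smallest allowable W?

Substituting into the C equation gives C = 2*W + 13.
Z becomes -5*W - 27.
Require -5*W - 27 ≤ -52, so W ≥ 5.
The smallest integer in [-1, 10] satisfying this is 5.

W = 5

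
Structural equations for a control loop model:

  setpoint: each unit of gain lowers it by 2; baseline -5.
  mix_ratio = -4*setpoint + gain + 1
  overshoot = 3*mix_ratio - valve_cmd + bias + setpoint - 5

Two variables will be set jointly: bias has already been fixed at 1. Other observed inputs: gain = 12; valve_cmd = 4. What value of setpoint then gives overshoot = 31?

With bias held at 1:
Intervening on setpoint fixes its value directly, overriding its dependence on gain.
Substituting into the mix_ratio equation gives mix_ratio = -4*setpoint + 13.
overshoot becomes -11*setpoint + 31.
Solve -11*setpoint + 31 = 31: setpoint = (31 - 31) / -11 = 0.

setpoint = 0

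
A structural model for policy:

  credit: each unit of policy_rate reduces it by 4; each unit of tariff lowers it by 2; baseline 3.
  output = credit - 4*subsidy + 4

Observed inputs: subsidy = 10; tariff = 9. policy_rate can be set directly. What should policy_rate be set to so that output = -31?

policy_rate = -5

Substituting into the credit equation gives credit = -4*policy_rate - 15.
output becomes -4*policy_rate - 51.
Solve -4*policy_rate - 51 = -31: policy_rate = (-31 + 51) / -4 = -5.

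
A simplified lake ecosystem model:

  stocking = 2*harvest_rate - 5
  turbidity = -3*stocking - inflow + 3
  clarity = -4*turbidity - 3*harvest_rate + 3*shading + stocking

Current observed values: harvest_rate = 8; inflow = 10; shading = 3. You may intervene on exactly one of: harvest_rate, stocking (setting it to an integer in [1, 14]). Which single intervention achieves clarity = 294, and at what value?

set harvest_rate = 14

Intervening on harvest_rate: with other inputs at their observed values, clarity = 23*harvest_rate - 28. Solving for 294 gives harvest_rate = 14, within [1, 14].
Intervening on stocking: clarity = 13*stocking + 13. Reaching 294 requires stocking = 281/13, not an integer.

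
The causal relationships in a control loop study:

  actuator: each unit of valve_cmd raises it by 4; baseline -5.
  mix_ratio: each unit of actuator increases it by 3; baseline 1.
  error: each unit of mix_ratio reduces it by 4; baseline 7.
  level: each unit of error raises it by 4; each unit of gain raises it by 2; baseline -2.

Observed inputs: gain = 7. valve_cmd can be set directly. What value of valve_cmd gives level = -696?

valve_cmd = 5

Substituting into the mix_ratio equation gives mix_ratio = 12*valve_cmd - 14.
This gives error = -48*valve_cmd + 63.
This gives level = -192*valve_cmd + 264.
Solve -192*valve_cmd + 264 = -696: valve_cmd = (-696 - 264) / -192 = 5.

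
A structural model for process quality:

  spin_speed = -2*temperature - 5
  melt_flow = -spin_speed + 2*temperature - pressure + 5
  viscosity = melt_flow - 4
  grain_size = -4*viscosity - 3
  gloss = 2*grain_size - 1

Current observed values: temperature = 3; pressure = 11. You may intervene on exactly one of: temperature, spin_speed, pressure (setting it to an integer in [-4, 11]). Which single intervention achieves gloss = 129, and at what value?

set temperature = -3

Intervening on temperature: with other inputs at their observed values, gloss = -32*temperature + 33. Solving for 129 gives temperature = -3, within [-4, 11].
Intervening on spin_speed: gloss = 8*spin_speed + 25. Reaching 129 requires spin_speed = 13, outside [-4, 11].
Intervening on pressure: gloss = 8*pressure - 151. Reaching 129 requires pressure = 35, outside [-4, 11].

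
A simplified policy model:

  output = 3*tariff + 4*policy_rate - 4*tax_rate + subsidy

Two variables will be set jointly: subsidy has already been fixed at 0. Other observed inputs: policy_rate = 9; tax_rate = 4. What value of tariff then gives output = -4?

tariff = -8

With subsidy held at 0:
Substituting into the output equation gives output = 3*tariff + 20.
Solve 3*tariff + 20 = -4: tariff = (-4 - 20) / 3 = -8.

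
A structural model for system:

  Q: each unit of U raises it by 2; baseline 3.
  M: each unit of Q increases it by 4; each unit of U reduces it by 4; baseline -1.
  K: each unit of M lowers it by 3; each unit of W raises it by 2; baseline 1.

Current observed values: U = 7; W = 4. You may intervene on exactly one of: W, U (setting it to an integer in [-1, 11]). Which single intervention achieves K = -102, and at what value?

set W = 7

Intervening on W: with other inputs at their observed values, K = 2*W - 116. Solving for -102 gives W = 7, within [-1, 11].
Intervening on U: K = -12*U - 24. Reaching -102 requires U = 13/2, not an integer.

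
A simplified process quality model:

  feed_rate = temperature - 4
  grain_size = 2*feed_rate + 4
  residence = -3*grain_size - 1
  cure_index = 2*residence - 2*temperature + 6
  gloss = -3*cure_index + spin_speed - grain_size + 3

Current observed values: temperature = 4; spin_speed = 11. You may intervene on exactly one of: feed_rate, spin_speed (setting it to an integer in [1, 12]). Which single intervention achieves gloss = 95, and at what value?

Intervening on feed_rate: gloss = 34*feed_rate + 94. Reaching 95 requires feed_rate = 1/34, not an integer.
Intervening on spin_speed: with other inputs at their observed values, gloss = spin_speed + 83. Solving for 95 gives spin_speed = 12, within [1, 12].

set spin_speed = 12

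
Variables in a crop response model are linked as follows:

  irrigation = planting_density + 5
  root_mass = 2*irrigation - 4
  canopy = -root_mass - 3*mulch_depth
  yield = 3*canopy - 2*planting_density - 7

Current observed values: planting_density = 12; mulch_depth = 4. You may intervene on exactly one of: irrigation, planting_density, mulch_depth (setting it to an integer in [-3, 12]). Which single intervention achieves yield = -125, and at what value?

Intervening on irrigation: yield = -6*irrigation - 55. Reaching -125 requires irrigation = 35/3, not an integer.
Intervening on planting_density: with other inputs at their observed values, yield = -8*planting_density - 61. Solving for -125 gives planting_density = 8, within [-3, 12].
Intervening on mulch_depth: yield = -9*mulch_depth - 121. Reaching -125 requires mulch_depth = 4/9, not an integer.

set planting_density = 8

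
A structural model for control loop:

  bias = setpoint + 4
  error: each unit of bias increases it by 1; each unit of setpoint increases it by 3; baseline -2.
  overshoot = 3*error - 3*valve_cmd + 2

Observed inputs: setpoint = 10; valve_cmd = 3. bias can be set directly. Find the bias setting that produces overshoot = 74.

Intervening on bias fixes its value directly, overriding its dependence on setpoint.
Substituting into the error equation gives error = bias + 28.
Substituting into the overshoot equation gives overshoot = 3*bias + 77.
Solve 3*bias + 77 = 74: bias = (74 - 77) / 3 = -1.

bias = -1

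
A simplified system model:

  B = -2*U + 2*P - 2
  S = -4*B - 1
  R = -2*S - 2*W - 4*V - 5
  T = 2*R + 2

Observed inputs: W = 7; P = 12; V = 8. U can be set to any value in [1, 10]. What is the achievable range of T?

Substituting into the B equation gives B = -2*U + 22.
This gives S = 8*U - 89.
So R = -16*U + 127.
T becomes -32*U + 256.
Linear in U, so extremes are at the endpoints: U = 1 gives T = 224; U = 10 gives T = -64.

-64 to 224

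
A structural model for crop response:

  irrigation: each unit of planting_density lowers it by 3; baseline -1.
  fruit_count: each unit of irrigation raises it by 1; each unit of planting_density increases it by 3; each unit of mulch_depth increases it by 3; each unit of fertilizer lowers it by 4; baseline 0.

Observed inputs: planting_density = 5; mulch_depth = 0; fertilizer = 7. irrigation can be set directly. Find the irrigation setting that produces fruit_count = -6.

Intervening on irrigation fixes its value directly, overriding its dependence on planting_density.
Substituting into the fruit_count equation gives fruit_count = irrigation - 13.
Solve irrigation - 13 = -6: irrigation = (-6 + 13) / 1 = 7.

irrigation = 7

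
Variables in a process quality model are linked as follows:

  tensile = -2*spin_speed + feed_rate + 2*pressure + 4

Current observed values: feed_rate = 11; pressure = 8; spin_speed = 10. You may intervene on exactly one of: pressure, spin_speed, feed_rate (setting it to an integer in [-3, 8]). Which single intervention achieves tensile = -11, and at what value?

set pressure = -3

Intervening on pressure: with other inputs at their observed values, tensile = 2*pressure - 5. Solving for -11 gives pressure = -3, within [-3, 8].
Intervening on spin_speed: tensile = -2*spin_speed + 31. Reaching -11 requires spin_speed = 21, outside [-3, 8].
Intervening on feed_rate: tensile = feed_rate. Reaching -11 requires feed_rate = -11, outside [-3, 8].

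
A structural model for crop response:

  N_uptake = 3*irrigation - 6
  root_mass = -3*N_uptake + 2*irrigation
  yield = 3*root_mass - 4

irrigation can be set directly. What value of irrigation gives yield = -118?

irrigation = 8

Substituting into the root_mass equation gives root_mass = -7*irrigation + 18.
Substituting into the yield equation gives yield = -21*irrigation + 50.
Solve -21*irrigation + 50 = -118: irrigation = (-118 - 50) / -21 = 8.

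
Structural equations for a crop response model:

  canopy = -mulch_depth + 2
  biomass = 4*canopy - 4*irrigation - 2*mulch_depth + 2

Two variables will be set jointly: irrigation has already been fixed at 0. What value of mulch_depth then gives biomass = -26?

mulch_depth = 6

With irrigation held at 0:
Substituting into the biomass equation gives biomass = -6*mulch_depth + 10.
Solve -6*mulch_depth + 10 = -26: mulch_depth = (-26 - 10) / -6 = 6.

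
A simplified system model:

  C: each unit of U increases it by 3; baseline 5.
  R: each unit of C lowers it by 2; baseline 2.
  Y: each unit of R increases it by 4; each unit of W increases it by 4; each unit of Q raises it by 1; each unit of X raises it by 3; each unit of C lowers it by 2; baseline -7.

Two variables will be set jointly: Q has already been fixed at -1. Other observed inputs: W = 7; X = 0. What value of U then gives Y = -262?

With Q held at -1:
Substituting into the R equation gives R = -6*U - 8.
This gives Y = -30*U - 22.
Solve -30*U - 22 = -262: U = (-262 + 22) / -30 = 8.

U = 8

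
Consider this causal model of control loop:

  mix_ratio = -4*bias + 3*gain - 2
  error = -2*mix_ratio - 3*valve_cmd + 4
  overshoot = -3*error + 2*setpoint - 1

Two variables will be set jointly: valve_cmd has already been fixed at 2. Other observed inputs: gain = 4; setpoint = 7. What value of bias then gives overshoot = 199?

bias = -5

With valve_cmd held at 2:
Substituting into the mix_ratio equation gives mix_ratio = -4*bias + 10.
This gives error = 8*bias - 22.
Substituting into the overshoot equation gives overshoot = -24*bias + 79.
Solve -24*bias + 79 = 199: bias = (199 - 79) / -24 = -5.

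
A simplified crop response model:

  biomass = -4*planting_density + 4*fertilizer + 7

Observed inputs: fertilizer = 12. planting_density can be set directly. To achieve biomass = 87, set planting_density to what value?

Substituting into the biomass equation gives biomass = -4*planting_density + 55.
Solve -4*planting_density + 55 = 87: planting_density = (87 - 55) / -4 = -8.

planting_density = -8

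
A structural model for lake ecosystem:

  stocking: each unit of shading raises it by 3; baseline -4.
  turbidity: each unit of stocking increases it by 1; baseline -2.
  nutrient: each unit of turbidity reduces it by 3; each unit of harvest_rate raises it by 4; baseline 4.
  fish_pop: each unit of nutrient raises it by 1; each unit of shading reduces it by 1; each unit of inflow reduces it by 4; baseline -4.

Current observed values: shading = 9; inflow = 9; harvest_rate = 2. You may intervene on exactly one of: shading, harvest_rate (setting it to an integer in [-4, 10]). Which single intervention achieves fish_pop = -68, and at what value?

Intervening on shading: fish_pop = -10*shading - 10. Reaching -68 requires shading = 29/5, not an integer.
Intervening on harvest_rate: with other inputs at their observed values, fish_pop = 4*harvest_rate - 108. Solving for -68 gives harvest_rate = 10, within [-4, 10].

set harvest_rate = 10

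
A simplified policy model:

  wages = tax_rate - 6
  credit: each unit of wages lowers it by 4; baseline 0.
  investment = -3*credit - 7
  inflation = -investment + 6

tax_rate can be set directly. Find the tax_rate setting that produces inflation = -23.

tax_rate = 9

Substituting into the credit equation gives credit = -4*tax_rate + 24.
So investment = 12*tax_rate - 79.
Substituting into the inflation equation gives inflation = -12*tax_rate + 85.
Solve -12*tax_rate + 85 = -23: tax_rate = (-23 - 85) / -12 = 9.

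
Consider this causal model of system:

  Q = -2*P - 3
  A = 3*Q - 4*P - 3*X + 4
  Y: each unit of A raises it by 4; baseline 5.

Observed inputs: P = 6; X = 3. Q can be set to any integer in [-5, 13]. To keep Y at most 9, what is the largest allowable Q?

Q = 10

Intervening on Q fixes its value directly, overriding its dependence on P.
Substituting into the A equation gives A = 3*Q - 29.
Y becomes 12*Q - 111.
Require 12*Q - 111 ≤ 9, so Q ≤ 10.
The largest integer in [-5, 13] satisfying this is 10.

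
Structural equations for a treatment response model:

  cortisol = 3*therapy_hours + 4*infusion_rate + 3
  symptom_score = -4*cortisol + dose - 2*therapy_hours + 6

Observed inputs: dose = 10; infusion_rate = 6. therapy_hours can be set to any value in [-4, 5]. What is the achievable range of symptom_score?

Substituting into the cortisol equation gives cortisol = 3*therapy_hours + 27.
Substituting into the symptom_score equation gives symptom_score = -14*therapy_hours - 92.
Linear in therapy_hours, so extremes are at the endpoints: therapy_hours = -4 gives symptom_score = -36; therapy_hours = 5 gives symptom_score = -162.

-162 to -36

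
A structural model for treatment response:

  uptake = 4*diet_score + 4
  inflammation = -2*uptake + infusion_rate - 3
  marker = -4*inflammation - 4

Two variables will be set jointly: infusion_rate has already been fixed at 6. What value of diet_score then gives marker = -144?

With infusion_rate held at 6:
Substituting into the inflammation equation gives inflammation = -8*diet_score - 5.
This gives marker = 32*diet_score + 16.
Solve 32*diet_score + 16 = -144: diet_score = (-144 - 16) / 32 = -5.

diet_score = -5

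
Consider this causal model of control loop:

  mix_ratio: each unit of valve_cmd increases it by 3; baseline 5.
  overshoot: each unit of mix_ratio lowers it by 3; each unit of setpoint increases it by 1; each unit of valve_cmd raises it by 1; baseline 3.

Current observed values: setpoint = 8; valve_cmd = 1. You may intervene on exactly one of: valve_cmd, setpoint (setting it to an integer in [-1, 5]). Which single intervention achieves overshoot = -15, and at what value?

set setpoint = 5

Intervening on valve_cmd: overshoot = -8*valve_cmd - 4. Reaching -15 requires valve_cmd = 11/8, not an integer.
Intervening on setpoint: with other inputs at their observed values, overshoot = setpoint - 20. Solving for -15 gives setpoint = 5, within [-1, 5].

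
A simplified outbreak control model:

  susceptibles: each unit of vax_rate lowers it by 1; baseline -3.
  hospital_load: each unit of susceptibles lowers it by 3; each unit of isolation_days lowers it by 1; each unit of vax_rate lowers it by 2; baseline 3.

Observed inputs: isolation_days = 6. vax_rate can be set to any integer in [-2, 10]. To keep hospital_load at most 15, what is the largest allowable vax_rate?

Substituting into the hospital_load equation gives hospital_load = vax_rate + 6.
Require vax_rate + 6 ≤ 15, so vax_rate ≤ 9.
The largest integer in [-2, 10] satisfying this is 9.

vax_rate = 9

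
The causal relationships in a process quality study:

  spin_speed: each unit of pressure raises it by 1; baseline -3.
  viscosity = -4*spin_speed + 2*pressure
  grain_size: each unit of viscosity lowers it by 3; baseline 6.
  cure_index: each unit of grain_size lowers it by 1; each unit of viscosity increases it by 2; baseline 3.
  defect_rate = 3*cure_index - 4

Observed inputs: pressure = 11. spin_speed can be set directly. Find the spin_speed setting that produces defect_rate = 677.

Intervening on spin_speed fixes its value directly, overriding its dependence on pressure.
Substituting into the viscosity equation gives viscosity = -4*spin_speed + 22.
So grain_size = 12*spin_speed - 60.
So cure_index = -20*spin_speed + 107.
This gives defect_rate = -60*spin_speed + 317.
Solve -60*spin_speed + 317 = 677: spin_speed = (677 - 317) / -60 = -6.

spin_speed = -6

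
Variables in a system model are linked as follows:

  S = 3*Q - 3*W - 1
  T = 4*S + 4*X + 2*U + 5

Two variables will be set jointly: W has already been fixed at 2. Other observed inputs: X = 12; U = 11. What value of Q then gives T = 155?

With W held at 2:
Substituting into the S equation gives S = 3*Q - 7.
So T = 12*Q + 47.
Solve 12*Q + 47 = 155: Q = (155 - 47) / 12 = 9.

Q = 9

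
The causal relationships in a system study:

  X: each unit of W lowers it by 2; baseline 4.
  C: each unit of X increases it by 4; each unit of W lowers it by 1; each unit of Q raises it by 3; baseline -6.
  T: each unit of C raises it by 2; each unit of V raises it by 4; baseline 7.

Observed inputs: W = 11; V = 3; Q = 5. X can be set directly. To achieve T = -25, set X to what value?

X = -5

Intervening on X fixes its value directly, overriding its dependence on W.
Substituting into the C equation gives C = 4*X - 2.
T becomes 8*X + 15.
Solve 8*X + 15 = -25: X = (-25 - 15) / 8 = -5.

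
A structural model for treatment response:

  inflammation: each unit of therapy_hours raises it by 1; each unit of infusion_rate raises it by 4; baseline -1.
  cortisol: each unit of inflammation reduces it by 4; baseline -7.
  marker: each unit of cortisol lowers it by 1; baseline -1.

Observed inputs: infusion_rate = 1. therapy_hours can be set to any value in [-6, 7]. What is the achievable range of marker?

Substituting into the inflammation equation gives inflammation = therapy_hours + 3.
This gives cortisol = -4*therapy_hours - 19.
So marker = 4*therapy_hours + 18.
Linear in therapy_hours, so extremes are at the endpoints: therapy_hours = -6 gives marker = -6; therapy_hours = 7 gives marker = 46.

-6 to 46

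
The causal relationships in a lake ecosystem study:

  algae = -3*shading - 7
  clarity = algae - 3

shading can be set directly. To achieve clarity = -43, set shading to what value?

Substituting into the clarity equation gives clarity = -3*shading - 10.
Solve -3*shading - 10 = -43: shading = (-43 + 10) / -3 = 11.

shading = 11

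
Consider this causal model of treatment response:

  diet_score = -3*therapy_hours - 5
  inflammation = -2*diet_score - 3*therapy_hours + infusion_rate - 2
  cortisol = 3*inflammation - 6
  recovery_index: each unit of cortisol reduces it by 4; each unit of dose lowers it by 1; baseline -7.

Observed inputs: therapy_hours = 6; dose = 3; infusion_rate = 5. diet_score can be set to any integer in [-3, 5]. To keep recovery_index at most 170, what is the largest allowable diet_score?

Intervening on diet_score fixes its value directly, overriding its dependence on therapy_hours.
Substituting into the inflammation equation gives inflammation = -2*diet_score - 15.
Substituting into the cortisol equation gives cortisol = -6*diet_score - 51.
Substituting into the recovery_index equation gives recovery_index = 24*diet_score + 194.
Require 24*diet_score + 194 ≤ 170, so diet_score ≤ -1.
The largest integer in [-3, 5] satisfying this is -1.

diet_score = -1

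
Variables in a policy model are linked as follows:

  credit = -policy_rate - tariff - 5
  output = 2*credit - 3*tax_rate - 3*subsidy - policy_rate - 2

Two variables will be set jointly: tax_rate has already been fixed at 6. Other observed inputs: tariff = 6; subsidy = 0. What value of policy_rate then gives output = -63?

policy_rate = 7

With tax_rate held at 6:
Substituting into the credit equation gives credit = -policy_rate - 11.
So output = -3*policy_rate - 42.
Solve -3*policy_rate - 42 = -63: policy_rate = (-63 + 42) / -3 = 7.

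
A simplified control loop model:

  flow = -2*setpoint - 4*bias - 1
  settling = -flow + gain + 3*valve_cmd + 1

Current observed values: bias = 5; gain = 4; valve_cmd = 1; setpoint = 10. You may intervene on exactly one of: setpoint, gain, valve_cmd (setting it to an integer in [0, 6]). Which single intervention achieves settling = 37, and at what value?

set setpoint = 4

Intervening on setpoint: with other inputs at their observed values, settling = 2*setpoint + 29. Solving for 37 gives setpoint = 4, within [0, 6].
Intervening on gain: settling = gain + 45. Reaching 37 requires gain = -8, outside [0, 6].
Intervening on valve_cmd: settling = 3*valve_cmd + 46. Reaching 37 requires valve_cmd = -3, outside [0, 6].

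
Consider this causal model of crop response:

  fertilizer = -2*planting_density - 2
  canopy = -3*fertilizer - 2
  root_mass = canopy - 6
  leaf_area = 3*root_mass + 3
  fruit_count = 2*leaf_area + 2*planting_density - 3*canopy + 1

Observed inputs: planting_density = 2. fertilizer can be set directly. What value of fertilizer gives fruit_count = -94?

fertilizer = 7

Intervening on fertilizer fixes its value directly, overriding its dependence on planting_density.
Substituting into the root_mass equation gives root_mass = -3*fertilizer - 8.
So leaf_area = -9*fertilizer - 21.
Substituting into the fruit_count equation gives fruit_count = -9*fertilizer - 31.
Solve -9*fertilizer - 31 = -94: fertilizer = (-94 + 31) / -9 = 7.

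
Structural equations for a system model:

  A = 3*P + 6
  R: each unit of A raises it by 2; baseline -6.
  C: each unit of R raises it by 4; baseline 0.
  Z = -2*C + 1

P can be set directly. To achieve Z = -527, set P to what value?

P = 10

Substituting into the R equation gives R = 6*P + 6.
Substituting into the C equation gives C = 24*P + 24.
Z becomes -48*P - 47.
Solve -48*P - 47 = -527: P = (-527 + 47) / -48 = 10.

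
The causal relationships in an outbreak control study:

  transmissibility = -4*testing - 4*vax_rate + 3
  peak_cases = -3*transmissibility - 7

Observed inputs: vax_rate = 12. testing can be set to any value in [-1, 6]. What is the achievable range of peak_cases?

Substituting into the transmissibility equation gives transmissibility = -4*testing - 45.
This gives peak_cases = 12*testing + 128.
Linear in testing, so extremes are at the endpoints: testing = -1 gives peak_cases = 116; testing = 6 gives peak_cases = 200.

116 to 200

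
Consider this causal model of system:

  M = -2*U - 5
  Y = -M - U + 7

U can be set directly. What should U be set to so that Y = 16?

U = 4

Substituting into the Y equation gives Y = U + 12.
Solve U + 12 = 16: U = (16 - 12) / 1 = 4.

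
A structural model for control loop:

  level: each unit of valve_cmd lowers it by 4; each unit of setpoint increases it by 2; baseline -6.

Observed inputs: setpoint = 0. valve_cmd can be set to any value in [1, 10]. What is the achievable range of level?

-46 to -10

Substituting into the level equation gives level = -4*valve_cmd - 6.
Linear in valve_cmd, so extremes are at the endpoints: valve_cmd = 1 gives level = -10; valve_cmd = 10 gives level = -46.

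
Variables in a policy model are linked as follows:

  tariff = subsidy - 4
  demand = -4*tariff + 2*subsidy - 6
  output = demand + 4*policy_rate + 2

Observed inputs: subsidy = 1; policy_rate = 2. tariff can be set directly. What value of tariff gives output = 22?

tariff = -4

Intervening on tariff fixes its value directly, overriding its dependence on subsidy.
Substituting into the demand equation gives demand = -4*tariff - 4.
So output = -4*tariff + 6.
Solve -4*tariff + 6 = 22: tariff = (22 - 6) / -4 = -4.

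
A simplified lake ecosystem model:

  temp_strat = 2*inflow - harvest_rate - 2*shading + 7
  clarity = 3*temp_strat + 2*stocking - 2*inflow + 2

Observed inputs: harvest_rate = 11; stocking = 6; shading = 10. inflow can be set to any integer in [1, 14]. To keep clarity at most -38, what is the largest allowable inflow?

inflow = 5

Substituting into the temp_strat equation gives temp_strat = 2*inflow - 24.
Substituting into the clarity equation gives clarity = 4*inflow - 58.
Require 4*inflow - 58 ≤ -38, so inflow ≤ 5.
The largest integer in [1, 14] satisfying this is 5.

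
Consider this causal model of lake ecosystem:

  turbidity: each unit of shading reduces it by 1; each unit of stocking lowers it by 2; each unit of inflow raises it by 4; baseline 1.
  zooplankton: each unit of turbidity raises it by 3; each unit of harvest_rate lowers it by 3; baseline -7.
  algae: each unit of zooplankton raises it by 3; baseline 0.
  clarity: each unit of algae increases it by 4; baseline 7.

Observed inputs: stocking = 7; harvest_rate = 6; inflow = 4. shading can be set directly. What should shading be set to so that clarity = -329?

Substituting into the turbidity equation gives turbidity = -shading + 3.
Substituting into the zooplankton equation gives zooplankton = -3*shading - 16.
This gives algae = -9*shading - 48.
So clarity = -36*shading - 185.
Solve -36*shading - 185 = -329: shading = (-329 + 185) / -36 = 4.

shading = 4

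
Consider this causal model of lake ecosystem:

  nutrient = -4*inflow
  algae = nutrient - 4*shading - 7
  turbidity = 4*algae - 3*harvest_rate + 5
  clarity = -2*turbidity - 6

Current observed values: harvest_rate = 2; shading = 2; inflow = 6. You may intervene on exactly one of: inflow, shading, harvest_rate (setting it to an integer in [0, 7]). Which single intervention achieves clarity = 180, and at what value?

Intervening on inflow: with other inputs at their observed values, clarity = 32*inflow + 116. Solving for 180 gives inflow = 2, within [0, 7].
Intervening on shading: clarity = 32*shading + 244. Reaching 180 requires shading = -2, outside [0, 7].
Intervening on harvest_rate: clarity = 6*harvest_rate + 296. Reaching 180 requires harvest_rate = -58/3, not an integer.

set inflow = 2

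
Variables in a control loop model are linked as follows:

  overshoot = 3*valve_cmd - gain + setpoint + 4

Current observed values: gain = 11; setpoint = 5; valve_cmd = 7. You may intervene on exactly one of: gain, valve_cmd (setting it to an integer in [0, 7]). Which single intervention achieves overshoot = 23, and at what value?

set gain = 7

Intervening on gain: with other inputs at their observed values, overshoot = -gain + 30. Solving for 23 gives gain = 7, within [0, 7].
Intervening on valve_cmd: overshoot = 3*valve_cmd - 2. Reaching 23 requires valve_cmd = 25/3, not an integer.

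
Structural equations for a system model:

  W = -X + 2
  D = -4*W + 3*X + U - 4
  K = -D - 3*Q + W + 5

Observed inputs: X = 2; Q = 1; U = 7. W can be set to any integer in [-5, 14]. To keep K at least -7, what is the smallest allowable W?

Intervening on W fixes its value directly, overriding its dependence on X.
Substituting into the D equation gives D = -4*W + 9.
K becomes 5*W - 7.
Require 5*W - 7 ≥ -7, so W ≥ 0.
The smallest integer in [-5, 14] satisfying this is 0.

W = 0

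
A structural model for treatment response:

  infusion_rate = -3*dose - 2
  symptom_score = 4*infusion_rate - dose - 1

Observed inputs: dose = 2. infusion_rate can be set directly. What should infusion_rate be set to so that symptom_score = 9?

infusion_rate = 3

Intervening on infusion_rate fixes its value directly, overriding its dependence on dose.
Substituting into the symptom_score equation gives symptom_score = 4*infusion_rate - 3.
Solve 4*infusion_rate - 3 = 9: infusion_rate = (9 + 3) / 4 = 3.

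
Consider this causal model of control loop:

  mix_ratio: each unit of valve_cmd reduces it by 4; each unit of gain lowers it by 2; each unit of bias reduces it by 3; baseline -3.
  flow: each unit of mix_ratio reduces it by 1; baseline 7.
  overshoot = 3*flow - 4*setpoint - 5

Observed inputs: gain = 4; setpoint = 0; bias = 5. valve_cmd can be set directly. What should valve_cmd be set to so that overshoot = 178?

Substituting into the mix_ratio equation gives mix_ratio = -4*valve_cmd - 26.
flow becomes 4*valve_cmd + 33.
This gives overshoot = 12*valve_cmd + 94.
Solve 12*valve_cmd + 94 = 178: valve_cmd = (178 - 94) / 12 = 7.

valve_cmd = 7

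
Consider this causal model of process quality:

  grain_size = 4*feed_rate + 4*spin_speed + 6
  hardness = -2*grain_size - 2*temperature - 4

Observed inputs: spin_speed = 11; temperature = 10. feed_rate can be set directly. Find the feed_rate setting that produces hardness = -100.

feed_rate = -3

Substituting into the grain_size equation gives grain_size = 4*feed_rate + 50.
hardness becomes -8*feed_rate - 124.
Solve -8*feed_rate - 124 = -100: feed_rate = (-100 + 124) / -8 = -3.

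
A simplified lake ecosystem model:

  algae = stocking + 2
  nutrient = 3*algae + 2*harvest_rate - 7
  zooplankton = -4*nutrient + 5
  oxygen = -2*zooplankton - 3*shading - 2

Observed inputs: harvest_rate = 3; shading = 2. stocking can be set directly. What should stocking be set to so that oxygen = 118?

Substituting into the nutrient equation gives nutrient = 3*stocking + 5.
This gives zooplankton = -12*stocking - 15.
Substituting into the oxygen equation gives oxygen = 24*stocking + 22.
Solve 24*stocking + 22 = 118: stocking = (118 - 22) / 24 = 4.

stocking = 4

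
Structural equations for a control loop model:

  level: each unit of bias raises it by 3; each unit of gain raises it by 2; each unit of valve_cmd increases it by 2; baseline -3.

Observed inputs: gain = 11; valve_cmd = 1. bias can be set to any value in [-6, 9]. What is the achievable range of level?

Substituting into the level equation gives level = 3*bias + 21.
Linear in bias, so extremes are at the endpoints: bias = -6 gives level = 3; bias = 9 gives level = 48.

3 to 48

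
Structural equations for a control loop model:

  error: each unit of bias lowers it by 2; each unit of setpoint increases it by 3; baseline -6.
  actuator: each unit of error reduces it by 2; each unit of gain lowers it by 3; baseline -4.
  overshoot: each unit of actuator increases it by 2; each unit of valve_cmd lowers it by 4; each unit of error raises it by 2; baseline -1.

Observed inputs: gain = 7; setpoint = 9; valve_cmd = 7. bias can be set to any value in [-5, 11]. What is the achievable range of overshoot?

Substituting into the error equation gives error = -2*bias + 21.
So actuator = 4*bias - 67.
Substituting into the overshoot equation gives overshoot = 4*bias - 121.
Linear in bias, so extremes are at the endpoints: bias = -5 gives overshoot = -141; bias = 11 gives overshoot = -77.

-141 to -77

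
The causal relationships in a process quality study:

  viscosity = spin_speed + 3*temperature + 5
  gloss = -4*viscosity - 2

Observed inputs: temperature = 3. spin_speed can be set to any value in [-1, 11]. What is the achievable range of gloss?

-102 to -54

Substituting into the viscosity equation gives viscosity = spin_speed + 14.
This gives gloss = -4*spin_speed - 58.
Linear in spin_speed, so extremes are at the endpoints: spin_speed = -1 gives gloss = -54; spin_speed = 11 gives gloss = -102.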